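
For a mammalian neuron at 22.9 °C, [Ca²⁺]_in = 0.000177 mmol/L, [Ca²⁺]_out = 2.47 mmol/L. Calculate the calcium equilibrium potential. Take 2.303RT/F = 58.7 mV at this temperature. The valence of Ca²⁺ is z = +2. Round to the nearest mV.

E = (58.7/z) · log₁₀([Ca²⁺]_out/[Ca²⁺]_in) with z = +2.
= (58.7/2) · log₁₀(2.47/0.000177) = 29.35 · log₁₀(1.395e+04)
= 29.35 · (4.1447) = 121.65 mV

122 mV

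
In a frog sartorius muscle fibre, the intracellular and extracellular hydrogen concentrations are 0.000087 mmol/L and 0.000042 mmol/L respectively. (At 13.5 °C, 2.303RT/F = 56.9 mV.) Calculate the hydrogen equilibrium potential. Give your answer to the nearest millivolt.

E = (56.9/z) · log₁₀([H⁺]_out/[H⁺]_in) with z = +1.
= (56.9/1) · log₁₀(0.000042/0.000087) = 56.90 · log₁₀(0.4828)
= 56.90 · (-0.3163) = -18.00 mV

-18 mV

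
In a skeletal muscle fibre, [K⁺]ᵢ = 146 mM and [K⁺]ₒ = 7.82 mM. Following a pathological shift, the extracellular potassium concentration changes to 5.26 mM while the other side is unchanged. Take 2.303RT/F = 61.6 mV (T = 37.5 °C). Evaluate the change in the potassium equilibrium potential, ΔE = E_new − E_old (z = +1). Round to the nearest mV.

E_old = (61.6/1)·log₁₀(7.82/146) = -78.30 mV
E_new = (61.6/1)·log₁₀(5.26/146) = -88.91 mV
ΔE = -88.91 − (-78.30) = -10.61 mV

-11 mV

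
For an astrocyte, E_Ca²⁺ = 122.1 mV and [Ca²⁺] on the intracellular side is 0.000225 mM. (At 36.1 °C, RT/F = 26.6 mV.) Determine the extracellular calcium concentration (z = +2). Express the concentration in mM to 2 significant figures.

Nernst: E = (26.6/2) · ln([out]/[in]), so ln([out]/[in]) = 122.1 × 2 / 26.6 = 9.1805.
[out]/[in] = e^(9.1805) = 9706.
[out] = 9706 × 0.000225 = 2.184 mM.

2.2 mM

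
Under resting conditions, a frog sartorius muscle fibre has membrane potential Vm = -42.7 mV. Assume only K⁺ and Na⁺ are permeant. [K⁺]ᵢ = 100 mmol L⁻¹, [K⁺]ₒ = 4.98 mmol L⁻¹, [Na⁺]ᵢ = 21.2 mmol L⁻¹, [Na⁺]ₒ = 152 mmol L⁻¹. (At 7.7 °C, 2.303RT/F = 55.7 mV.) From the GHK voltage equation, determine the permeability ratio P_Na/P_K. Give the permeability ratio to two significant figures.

0.082

Let α = P_Na/P_K. GHK: Vm = 55.7·log₁₀[(Kₒ + α·Naₒ)/(Kᵢ + α·Naᵢ)].
10^(Vm/55.7) = 10^(-42.7/55.7) = 0.17116
So 0.17116·(Kᵢ + α·Naᵢ) = Kₒ + α·Naₒ → α = (0.17116·100.0 − 4.98) / (152.0 − 0.17116·21.2)
α = (17.12 − 4.98) / (152.0 − 3.629) = 12.14/148.4 = 0.08179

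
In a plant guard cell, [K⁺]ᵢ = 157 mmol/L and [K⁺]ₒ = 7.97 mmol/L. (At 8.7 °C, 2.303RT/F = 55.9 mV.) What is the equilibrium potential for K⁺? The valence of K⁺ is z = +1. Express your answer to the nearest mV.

-72 mV

E = (55.9/z) · log₁₀([K⁺]_out/[K⁺]_in) with z = +1.
= (55.9/1) · log₁₀(7.97/157) = 55.90 · log₁₀(0.05076)
= 55.90 · (-1.2944) = -72.36 mV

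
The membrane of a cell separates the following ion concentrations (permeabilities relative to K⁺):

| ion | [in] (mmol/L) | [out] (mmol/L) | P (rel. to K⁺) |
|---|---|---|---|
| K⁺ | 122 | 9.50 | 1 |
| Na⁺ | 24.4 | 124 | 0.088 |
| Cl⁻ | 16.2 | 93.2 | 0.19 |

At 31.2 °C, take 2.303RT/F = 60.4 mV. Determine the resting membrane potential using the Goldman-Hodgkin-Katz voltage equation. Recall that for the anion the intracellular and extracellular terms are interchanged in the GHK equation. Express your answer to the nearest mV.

-47 mV

Vm = 60.4 · log₁₀[(Σ P·[cation]ₒ + Σ P·[anion]ᵢ) / (Σ P·[cation]ᵢ + Σ P·[anion]ₒ)]
Numerator = 1×9.50 + 0.088×124 + 0.19×16.2 = 23.49
Denominator = 1×122 + 0.088×24.4 + 0.19×93.2 = 141.9
Vm = 60.4 · log₁₀(0.16559) = 60.4 × (-0.7810) = -47.17 mV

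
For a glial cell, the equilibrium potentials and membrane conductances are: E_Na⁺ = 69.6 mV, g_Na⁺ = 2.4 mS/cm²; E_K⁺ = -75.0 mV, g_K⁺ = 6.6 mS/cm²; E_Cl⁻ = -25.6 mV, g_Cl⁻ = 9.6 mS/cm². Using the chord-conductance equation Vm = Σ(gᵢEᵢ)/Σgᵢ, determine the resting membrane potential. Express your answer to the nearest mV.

Σ gᵢEᵢ = 2.4·(69.6) + 6.6·(-75.0) + 9.6·(-25.6) = -573.72
Σ gᵢ = 2.4 + 6.6 + 9.6 = 18.6
Vm = -573.72 / 18.6 = -30.85 mV

-31 mV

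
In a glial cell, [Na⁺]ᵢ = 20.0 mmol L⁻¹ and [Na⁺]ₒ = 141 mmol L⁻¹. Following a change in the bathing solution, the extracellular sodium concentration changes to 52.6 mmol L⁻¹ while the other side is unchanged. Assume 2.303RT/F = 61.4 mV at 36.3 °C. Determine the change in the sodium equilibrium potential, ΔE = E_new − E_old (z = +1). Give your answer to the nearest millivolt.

E_old = (61.4/1)·log₁₀(141/20.0) = 52.08 mV
E_new = (61.4/1)·log₁₀(52.6/20.0) = 25.79 mV
ΔE = 25.79 − (52.08) = -26.29 mV

-26 mV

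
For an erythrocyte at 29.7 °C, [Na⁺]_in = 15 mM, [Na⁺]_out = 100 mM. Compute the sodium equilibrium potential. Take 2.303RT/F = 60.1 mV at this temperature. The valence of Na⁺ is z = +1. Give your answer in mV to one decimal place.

E = (60.1/z) · log₁₀([Na⁺]_out/[Na⁺]_in) with z = +1.
= (60.1/1) · log₁₀(100/15) = 60.10 · log₁₀(6.667)
= 60.10 · (0.8239) = 49.52 mV

49.5 mV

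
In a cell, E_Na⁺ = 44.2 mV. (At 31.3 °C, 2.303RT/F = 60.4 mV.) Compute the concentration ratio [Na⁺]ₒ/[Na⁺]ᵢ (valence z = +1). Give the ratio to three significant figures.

5.39

log₁₀([out]/[in]) = E·z/(60.4) = 44.2 × 1 / 60.4 = 0.7318
[out]/[in] = 10^(0.7318) = 5.392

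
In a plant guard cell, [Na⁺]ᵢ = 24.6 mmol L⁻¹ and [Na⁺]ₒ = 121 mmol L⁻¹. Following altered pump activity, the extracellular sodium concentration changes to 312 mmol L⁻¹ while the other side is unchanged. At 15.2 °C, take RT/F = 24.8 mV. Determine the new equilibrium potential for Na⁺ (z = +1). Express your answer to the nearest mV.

63 mV

After the shift: [Na⁺]_out = 312, [Na⁺]_in = 24.6 mmol L⁻¹.
E_new = (24.8/1)·ln(312/24.6) = 24.80 · (2.5403) = 63.00 mV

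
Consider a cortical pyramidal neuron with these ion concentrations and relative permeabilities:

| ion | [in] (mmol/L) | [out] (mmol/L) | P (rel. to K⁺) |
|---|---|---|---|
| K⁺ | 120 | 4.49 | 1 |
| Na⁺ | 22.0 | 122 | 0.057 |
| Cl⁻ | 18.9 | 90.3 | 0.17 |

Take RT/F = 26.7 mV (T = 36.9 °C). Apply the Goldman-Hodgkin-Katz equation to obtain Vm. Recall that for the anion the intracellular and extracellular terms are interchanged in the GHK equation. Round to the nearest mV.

Vm = 26.7 · ln[(Σ P·[cation]ₒ + Σ P·[anion]ᵢ) / (Σ P·[cation]ᵢ + Σ P·[anion]ₒ)]
Numerator = 1×4.49 + 0.057×122 + 0.17×18.9 = 14.66
Denominator = 1×120 + 0.057×22.0 + 0.17×90.3 = 136.6
Vm = 26.7 · ln(0.10729) = 26.7 × (-2.2322) = -59.60 mV

-60 mV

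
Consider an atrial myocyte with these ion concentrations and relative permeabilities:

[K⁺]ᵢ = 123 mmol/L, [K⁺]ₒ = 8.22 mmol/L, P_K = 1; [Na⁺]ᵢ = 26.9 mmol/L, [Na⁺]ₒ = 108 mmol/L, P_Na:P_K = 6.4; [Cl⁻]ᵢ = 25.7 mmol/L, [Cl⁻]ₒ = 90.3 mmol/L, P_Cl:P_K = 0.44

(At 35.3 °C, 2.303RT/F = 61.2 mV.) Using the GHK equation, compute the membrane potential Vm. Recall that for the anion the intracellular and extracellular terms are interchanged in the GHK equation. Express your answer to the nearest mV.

20 mV

Vm = 61.2 · log₁₀[(Σ P·[cation]ₒ + Σ P·[anion]ᵢ) / (Σ P·[cation]ᵢ + Σ P·[anion]ₒ)]
Numerator = 1×8.22 + 6.4×108 + 0.44×25.7 = 710.7
Denominator = 1×123 + 6.4×26.9 + 0.44×90.3 = 334.9
Vm = 61.2 · log₁₀(2.1223) = 61.2 × (0.3268) = 20.00 mV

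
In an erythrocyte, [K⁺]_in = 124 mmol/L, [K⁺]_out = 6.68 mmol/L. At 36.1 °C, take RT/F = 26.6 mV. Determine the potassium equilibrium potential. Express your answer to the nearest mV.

E = (26.6/z) · ln([K⁺]_out/[K⁺]_in) with z = +1.
= (26.6/1) · ln(6.68/124) = 26.60 · ln(0.05387)
= 26.60 · (-2.9212) = -77.70 mV

-78 mV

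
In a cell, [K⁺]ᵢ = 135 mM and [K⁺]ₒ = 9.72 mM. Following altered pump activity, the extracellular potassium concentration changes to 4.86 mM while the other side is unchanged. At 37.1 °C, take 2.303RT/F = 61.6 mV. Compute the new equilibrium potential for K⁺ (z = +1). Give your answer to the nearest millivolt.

-89 mV

After the shift: [K⁺]_out = 4.86, [K⁺]_in = 135 mM.
E_new = (61.6/1)·log₁₀(4.86/135) = 61.60 · (-1.4437) = -88.93 mV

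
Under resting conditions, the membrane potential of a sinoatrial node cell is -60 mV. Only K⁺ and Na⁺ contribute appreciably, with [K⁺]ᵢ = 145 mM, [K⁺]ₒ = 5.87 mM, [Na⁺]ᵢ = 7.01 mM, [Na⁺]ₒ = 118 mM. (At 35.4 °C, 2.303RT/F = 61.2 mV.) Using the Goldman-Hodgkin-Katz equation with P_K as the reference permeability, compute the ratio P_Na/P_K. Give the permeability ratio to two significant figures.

Let α = P_Na/P_K. GHK: Vm = 61.2·log₁₀[(Kₒ + α·Naₒ)/(Kᵢ + α·Naᵢ)].
10^(Vm/61.2) = 10^(-60.0/61.2) = 0.10462
So 0.10462·(Kᵢ + α·Naᵢ) = Kₒ + α·Naₒ → α = (0.10462·145.0 − 5.87) / (118.0 − 0.10462·7.01)
α = (15.17 − 5.87) / (118.0 − 0.7334) = 9.3/117.3 = 0.0793

0.079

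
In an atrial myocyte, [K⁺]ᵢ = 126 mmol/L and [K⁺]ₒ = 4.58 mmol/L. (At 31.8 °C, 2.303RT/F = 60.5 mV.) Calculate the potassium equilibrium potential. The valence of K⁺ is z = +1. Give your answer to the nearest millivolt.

-87 mV

E = (60.5/z) · log₁₀([K⁺]_out/[K⁺]_in) with z = +1.
= (60.5/1) · log₁₀(4.58/126) = 60.50 · log₁₀(0.03635)
= 60.50 · (-1.4395) = -87.09 mV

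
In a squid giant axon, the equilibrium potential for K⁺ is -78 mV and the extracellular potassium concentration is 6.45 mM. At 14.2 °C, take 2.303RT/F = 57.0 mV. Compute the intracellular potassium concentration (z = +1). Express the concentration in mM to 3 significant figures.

151 mM

Nernst: E = (57.0/1) · log₁₀([out]/[in]), so log₁₀([out]/[in]) = -78.0 × 1 / 57.0 = -1.3684.
[out]/[in] = 10^(-1.3684) = 0.04281.
[in] = 6.45 / 0.04281 = 150.7 mM.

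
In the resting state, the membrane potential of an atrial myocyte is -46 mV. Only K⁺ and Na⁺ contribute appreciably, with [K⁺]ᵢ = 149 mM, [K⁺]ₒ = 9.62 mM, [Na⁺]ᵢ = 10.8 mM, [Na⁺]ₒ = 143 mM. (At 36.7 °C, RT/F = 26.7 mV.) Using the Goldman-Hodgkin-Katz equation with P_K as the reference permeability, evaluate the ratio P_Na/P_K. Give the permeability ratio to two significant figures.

Let α = P_Na/P_K. GHK: Vm = 26.7·ln[(Kₒ + α·Naₒ)/(Kᵢ + α·Naᵢ)].
e^(Vm/26.7) = e^(-46.0/26.7) = 0.17856
So 0.17856·(Kᵢ + α·Naᵢ) = Kₒ + α·Naₒ → α = (0.17856·149.0 − 9.62) / (143.0 − 0.17856·10.8)
α = (26.61 − 9.62) / (143.0 − 1.928) = 16.99/141.1 = 0.1204

0.12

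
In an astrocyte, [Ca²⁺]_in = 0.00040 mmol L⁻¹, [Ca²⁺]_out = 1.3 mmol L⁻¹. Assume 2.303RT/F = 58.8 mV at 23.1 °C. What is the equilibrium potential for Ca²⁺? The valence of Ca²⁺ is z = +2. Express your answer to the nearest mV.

E = (58.8/z) · log₁₀([Ca²⁺]_out/[Ca²⁺]_in) with z = +2.
= (58.8/2) · log₁₀(1.3/0.00040) = 29.40 · log₁₀(3250)
= 29.40 · (3.5119) = 103.25 mV

103 mV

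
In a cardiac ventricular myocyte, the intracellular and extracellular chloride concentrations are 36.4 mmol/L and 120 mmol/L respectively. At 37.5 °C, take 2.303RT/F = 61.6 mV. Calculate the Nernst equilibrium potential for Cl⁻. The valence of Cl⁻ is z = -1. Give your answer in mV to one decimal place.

-31.9 mV

E = (61.6/z) · log₁₀([Cl⁻]_out/[Cl⁻]_in) with z = -1.
For an anion, dividing by z = -1 reverses the sign.
= (61.6/-1) · log₁₀(120/36.4) = -61.60 · log₁₀(3.297)
= -61.60 · (0.5181) = -31.91 mV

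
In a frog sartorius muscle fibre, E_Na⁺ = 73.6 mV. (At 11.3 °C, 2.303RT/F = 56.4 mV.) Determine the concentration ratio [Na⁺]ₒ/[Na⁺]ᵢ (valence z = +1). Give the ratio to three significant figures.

20.2

log₁₀([out]/[in]) = E·z/(56.4) = 73.6 × 1 / 56.4 = 1.3050
[out]/[in] = 10^(1.3050) = 20.18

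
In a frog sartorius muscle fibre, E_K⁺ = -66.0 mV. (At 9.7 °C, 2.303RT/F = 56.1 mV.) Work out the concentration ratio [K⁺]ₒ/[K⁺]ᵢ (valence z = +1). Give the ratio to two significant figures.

0.067

log₁₀([out]/[in]) = E·z/(56.1) = -66.0 × 1 / 56.1 = -1.1765
[out]/[in] = 10^(-1.1765) = 0.06661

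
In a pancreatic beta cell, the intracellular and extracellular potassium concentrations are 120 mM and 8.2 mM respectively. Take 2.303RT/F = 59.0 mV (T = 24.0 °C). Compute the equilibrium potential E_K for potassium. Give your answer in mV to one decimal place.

-68.8 mV

E = (59.0/z) · log₁₀([K⁺]_out/[K⁺]_in) with z = +1.
= (59.0/1) · log₁₀(8.2/120) = 59.00 · log₁₀(0.06833)
= 59.00 · (-1.1654) = -68.76 mV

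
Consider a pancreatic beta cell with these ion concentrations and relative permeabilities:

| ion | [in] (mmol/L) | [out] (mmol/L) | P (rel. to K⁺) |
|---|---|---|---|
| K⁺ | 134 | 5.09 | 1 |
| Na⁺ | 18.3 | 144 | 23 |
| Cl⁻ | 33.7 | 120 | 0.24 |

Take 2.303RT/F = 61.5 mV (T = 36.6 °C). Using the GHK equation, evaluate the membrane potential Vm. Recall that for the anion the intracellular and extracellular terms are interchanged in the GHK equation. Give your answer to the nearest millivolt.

Vm = 61.5 · log₁₀[(Σ P·[cation]ₒ + Σ P·[anion]ᵢ) / (Σ P·[cation]ᵢ + Σ P·[anion]ₒ)]
Numerator = 1×5.09 + 23×144 + 0.24×33.7 = 3325
Denominator = 1×134 + 23×18.3 + 0.24×120 = 583.7
Vm = 61.5 · log₁₀(5.6967) = 61.5 × (0.7556) = 46.47 mV

46 mV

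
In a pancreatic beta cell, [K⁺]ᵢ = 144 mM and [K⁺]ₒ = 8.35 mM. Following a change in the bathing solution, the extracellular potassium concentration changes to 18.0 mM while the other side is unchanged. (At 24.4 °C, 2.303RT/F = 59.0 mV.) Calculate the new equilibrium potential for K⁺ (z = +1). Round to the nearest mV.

-53 mV

After the shift: [K⁺]_out = 18.0, [K⁺]_in = 144 mM.
E_new = (59.0/1)·log₁₀(18.0/144) = 59.00 · (-0.9031) = -53.28 mV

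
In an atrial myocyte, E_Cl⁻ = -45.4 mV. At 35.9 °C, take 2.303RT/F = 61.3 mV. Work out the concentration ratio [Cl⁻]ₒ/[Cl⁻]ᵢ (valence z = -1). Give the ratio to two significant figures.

5.5

log₁₀([out]/[in]) = E·z/(61.3) = -45.4 × -1 / 61.3 = 0.7406
[out]/[in] = 10^(0.7406) = 5.503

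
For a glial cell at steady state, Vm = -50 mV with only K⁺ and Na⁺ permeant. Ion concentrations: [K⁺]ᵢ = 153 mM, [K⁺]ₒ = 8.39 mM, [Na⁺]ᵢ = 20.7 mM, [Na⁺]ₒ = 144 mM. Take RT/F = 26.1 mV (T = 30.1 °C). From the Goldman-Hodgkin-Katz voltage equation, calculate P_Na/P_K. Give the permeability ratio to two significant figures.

Let α = P_Na/P_K. GHK: Vm = 26.1·ln[(Kₒ + α·Naₒ)/(Kᵢ + α·Naᵢ)].
e^(Vm/26.1) = e^(-50.0/26.1) = 0.14724
So 0.14724·(Kᵢ + α·Naᵢ) = Kₒ + α·Naₒ → α = (0.14724·153.0 − 8.39) / (144.0 − 0.14724·20.7)
α = (22.53 − 8.39) / (144.0 − 3.048) = 14.14/141 = 0.1003

0.10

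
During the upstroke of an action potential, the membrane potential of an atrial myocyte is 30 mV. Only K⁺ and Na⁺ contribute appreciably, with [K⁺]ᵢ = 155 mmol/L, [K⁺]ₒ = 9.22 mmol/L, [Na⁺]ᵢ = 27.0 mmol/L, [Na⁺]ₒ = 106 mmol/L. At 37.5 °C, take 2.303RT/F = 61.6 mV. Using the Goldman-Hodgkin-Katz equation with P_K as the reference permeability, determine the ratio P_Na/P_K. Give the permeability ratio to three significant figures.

Let α = P_Na/P_K. GHK: Vm = 61.6·log₁₀[(Kₒ + α·Naₒ)/(Kᵢ + α·Naᵢ)].
10^(Vm/61.6) = 10^(30.0/61.6) = 3.0691
So 3.0691·(Kᵢ + α·Naᵢ) = Kₒ + α·Naₒ → α = (3.0691·155.0 − 9.22) / (106.0 − 3.0691·27.0)
α = (475.7 − 9.22) / (106.0 − 82.87) = 466.5/23.13 = 20.16

20.2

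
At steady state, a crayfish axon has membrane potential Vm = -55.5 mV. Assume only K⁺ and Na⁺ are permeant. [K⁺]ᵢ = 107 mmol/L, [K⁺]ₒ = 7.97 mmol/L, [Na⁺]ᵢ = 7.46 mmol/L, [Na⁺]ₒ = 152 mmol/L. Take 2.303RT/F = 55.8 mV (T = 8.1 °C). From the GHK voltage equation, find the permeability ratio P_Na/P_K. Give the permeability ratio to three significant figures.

Let α = P_Na/P_K. GHK: Vm = 55.8·log₁₀[(Kₒ + α·Naₒ)/(Kᵢ + α·Naᵢ)].
10^(Vm/55.8) = 10^(-55.5/55.8) = 0.10125
So 0.10125·(Kᵢ + α·Naᵢ) = Kₒ + α·Naₒ → α = (0.10125·107.0 − 7.97) / (152.0 − 0.10125·7.46)
α = (10.83 − 7.97) / (152.0 − 0.7553) = 2.863/151.2 = 0.01893

0.0189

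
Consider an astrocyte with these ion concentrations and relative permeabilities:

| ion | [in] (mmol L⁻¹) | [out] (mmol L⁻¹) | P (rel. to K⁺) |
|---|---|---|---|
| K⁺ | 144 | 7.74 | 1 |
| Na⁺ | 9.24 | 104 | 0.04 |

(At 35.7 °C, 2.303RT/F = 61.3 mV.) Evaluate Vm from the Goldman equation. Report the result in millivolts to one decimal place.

Vm = 61.3 · log₁₀[(Σ P·[cation]ₒ + Σ P·[anion]ᵢ) / (Σ P·[cation]ᵢ + Σ P·[anion]ₒ)]
Numerator = 1×7.74 + 0.04×104 = 11.9
Denominator = 1×144 + 0.04×9.24 = 144.4
Vm = 61.3 · log₁₀(0.082427) = 61.3 × (-1.0839) = -66.44 mV

-66.4 mV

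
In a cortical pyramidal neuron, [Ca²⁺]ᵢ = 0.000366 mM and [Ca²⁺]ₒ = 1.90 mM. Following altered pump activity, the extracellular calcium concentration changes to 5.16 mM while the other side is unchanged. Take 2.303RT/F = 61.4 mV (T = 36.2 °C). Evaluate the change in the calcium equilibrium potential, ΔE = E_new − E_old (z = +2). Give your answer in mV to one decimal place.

E_old = (61.4/2)·log₁₀(1.90/0.000366) = 114.06 mV
E_new = (61.4/2)·log₁₀(5.16/0.000366) = 127.38 mV
ΔE = 127.38 − (114.06) = 13.32 mV

13.3 mV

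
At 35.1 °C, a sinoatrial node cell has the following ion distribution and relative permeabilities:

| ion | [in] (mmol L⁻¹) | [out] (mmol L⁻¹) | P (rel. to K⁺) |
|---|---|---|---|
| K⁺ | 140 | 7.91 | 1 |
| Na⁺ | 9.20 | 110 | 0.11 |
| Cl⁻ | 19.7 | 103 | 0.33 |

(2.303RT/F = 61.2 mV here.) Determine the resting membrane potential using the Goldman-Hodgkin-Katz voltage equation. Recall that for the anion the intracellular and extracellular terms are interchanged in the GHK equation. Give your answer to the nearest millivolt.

-50 mV

Vm = 61.2 · log₁₀[(Σ P·[cation]ₒ + Σ P·[anion]ᵢ) / (Σ P·[cation]ᵢ + Σ P·[anion]ₒ)]
Numerator = 1×7.91 + 0.11×110 + 0.33×19.7 = 26.51
Denominator = 1×140 + 0.11×9.20 + 0.33×103 = 175
Vm = 61.2 · log₁₀(0.15149) = 61.2 × (-0.8196) = -50.16 mV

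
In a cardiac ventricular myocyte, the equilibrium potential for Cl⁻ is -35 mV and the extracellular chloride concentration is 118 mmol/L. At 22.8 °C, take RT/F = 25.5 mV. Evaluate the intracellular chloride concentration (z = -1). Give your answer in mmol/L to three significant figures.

29.9 mmol/L

Nernst: E = (25.5/-1) · ln([out]/[in]), so ln([out]/[in]) = -35.0 × -1 / 25.5 = 1.3725.
[out]/[in] = e^(1.3725) = 3.945.
[in] = 118 / 3.945 = 29.91 mmol/L.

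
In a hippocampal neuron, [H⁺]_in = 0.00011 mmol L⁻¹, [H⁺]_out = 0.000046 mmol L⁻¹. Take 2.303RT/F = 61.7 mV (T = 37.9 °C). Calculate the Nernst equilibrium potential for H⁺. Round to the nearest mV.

-23 mV

E = (61.7/z) · log₁₀([H⁺]_out/[H⁺]_in) with z = +1.
= (61.7/1) · log₁₀(0.000046/0.00011) = 61.70 · log₁₀(0.4182)
= 61.70 · (-0.3786) = -23.36 mV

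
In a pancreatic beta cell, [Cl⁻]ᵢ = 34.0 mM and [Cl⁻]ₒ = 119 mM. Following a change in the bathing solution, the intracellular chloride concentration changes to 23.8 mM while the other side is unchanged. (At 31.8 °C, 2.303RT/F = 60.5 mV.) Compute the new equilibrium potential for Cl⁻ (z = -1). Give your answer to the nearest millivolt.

-42 mV

After the shift: [Cl⁻]_out = 119, [Cl⁻]_in = 23.8 mM.
E_new = (60.5/-1)·log₁₀(119/23.8) = -60.50 · (0.6990) = -42.29 mV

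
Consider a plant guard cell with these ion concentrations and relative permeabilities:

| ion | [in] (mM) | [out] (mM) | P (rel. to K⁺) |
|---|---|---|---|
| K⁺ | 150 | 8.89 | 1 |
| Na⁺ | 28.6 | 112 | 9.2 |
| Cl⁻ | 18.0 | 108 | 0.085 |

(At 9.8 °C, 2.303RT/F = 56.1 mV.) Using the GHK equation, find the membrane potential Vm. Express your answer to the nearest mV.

Vm = 56.1 · log₁₀[(Σ P·[cation]ₒ + Σ P·[anion]ᵢ) / (Σ P·[cation]ᵢ + Σ P·[anion]ₒ)]
Numerator = 1×8.89 + 9.2×112 + 0.085×18.0 = 1041
Denominator = 1×150 + 9.2×28.6 + 0.085×108 = 422.3
Vm = 56.1 · log₁₀(2.4646) = 56.1 × (0.3918) = 21.98 mV

22 mV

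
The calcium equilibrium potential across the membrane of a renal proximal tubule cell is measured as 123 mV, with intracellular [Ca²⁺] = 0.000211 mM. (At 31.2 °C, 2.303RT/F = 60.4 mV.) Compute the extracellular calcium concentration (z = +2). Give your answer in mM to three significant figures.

2.50 mM

Nernst: E = (60.4/2) · log₁₀([out]/[in]), so log₁₀([out]/[in]) = 123.0 × 2 / 60.4 = 4.0728.
[out]/[in] = 10^(4.0728) = 1.183e+04.
[out] = 1.183e+04 × 0.000211 = 2.495 mM.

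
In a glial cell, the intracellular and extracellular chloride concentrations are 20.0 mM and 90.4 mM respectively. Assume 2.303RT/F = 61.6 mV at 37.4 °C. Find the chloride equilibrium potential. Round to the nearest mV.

E = (61.6/z) · log₁₀([Cl⁻]_out/[Cl⁻]_in) with z = -1.
For an anion, dividing by z = -1 reverses the sign.
= (61.6/-1) · log₁₀(90.4/20.0) = -61.60 · log₁₀(4.52)
= -61.60 · (0.6551) = -40.36 mV

-40 mV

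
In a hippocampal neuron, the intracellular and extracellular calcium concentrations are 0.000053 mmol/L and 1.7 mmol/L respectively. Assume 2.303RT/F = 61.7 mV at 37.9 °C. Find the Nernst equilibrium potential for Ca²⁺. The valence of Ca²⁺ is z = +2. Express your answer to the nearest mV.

139 mV

E = (61.7/z) · log₁₀([Ca²⁺]_out/[Ca²⁺]_in) with z = +2.
= (61.7/2) · log₁₀(1.7/0.000053) = 30.85 · log₁₀(3.208e+04)
= 30.85 · (4.5062) = 139.02 mV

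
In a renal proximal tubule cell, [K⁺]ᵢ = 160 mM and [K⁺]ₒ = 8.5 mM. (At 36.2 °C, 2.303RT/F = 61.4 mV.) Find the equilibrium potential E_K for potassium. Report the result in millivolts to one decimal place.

E = (61.4/z) · log₁₀([K⁺]_out/[K⁺]_in) with z = +1.
= (61.4/1) · log₁₀(8.5/160) = 61.40 · log₁₀(0.05312)
= 61.40 · (-1.2747) = -78.27 mV

-78.3 mV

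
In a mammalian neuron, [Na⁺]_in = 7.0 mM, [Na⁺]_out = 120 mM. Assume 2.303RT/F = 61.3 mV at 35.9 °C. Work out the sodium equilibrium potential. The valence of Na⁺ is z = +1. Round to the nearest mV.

E = (61.3/z) · log₁₀([Na⁺]_out/[Na⁺]_in) with z = +1.
= (61.3/1) · log₁₀(120/7.0) = 61.30 · log₁₀(17.14)
= 61.30 · (1.2341) = 75.65 mV

76 mV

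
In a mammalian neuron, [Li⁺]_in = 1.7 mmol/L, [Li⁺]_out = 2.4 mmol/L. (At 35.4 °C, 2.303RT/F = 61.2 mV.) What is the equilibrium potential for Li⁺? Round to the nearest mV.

9 mV

E = (61.2/z) · log₁₀([Li⁺]_out/[Li⁺]_in) with z = +1.
= (61.2/1) · log₁₀(2.4/1.7) = 61.20 · log₁₀(1.412)
= 61.20 · (0.1498) = 9.17 mV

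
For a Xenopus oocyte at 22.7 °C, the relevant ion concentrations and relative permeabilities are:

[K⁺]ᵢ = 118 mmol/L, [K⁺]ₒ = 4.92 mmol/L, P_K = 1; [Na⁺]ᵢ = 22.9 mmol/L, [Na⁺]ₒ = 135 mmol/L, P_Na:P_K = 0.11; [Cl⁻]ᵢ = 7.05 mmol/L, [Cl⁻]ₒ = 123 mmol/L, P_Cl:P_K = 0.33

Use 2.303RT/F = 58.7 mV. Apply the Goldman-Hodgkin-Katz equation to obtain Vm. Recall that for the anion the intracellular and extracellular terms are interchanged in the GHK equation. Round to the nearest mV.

-51 mV

Vm = 58.7 · log₁₀[(Σ P·[cation]ₒ + Σ P·[anion]ᵢ) / (Σ P·[cation]ᵢ + Σ P·[anion]ₒ)]
Numerator = 1×4.92 + 0.11×135 + 0.33×7.05 = 22.1
Denominator = 1×118 + 0.11×22.9 + 0.33×123 = 161.1
Vm = 58.7 · log₁₀(0.13715) = 58.7 × (-0.8628) = -50.65 mV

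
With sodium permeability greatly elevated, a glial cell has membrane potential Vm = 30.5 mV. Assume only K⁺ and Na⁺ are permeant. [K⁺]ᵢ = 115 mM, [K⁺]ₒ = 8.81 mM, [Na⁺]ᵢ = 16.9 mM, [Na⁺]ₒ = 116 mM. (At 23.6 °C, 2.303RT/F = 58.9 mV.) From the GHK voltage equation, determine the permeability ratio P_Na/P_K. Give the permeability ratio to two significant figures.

Let α = P_Na/P_K. GHK: Vm = 58.9·log₁₀[(Kₒ + α·Naₒ)/(Kᵢ + α·Naᵢ)].
10^(Vm/58.9) = 10^(30.5/58.9) = 3.2948
So 3.2948·(Kᵢ + α·Naᵢ) = Kₒ + α·Naₒ → α = (3.2948·115.0 − 8.81) / (116.0 − 3.2948·16.9)
α = (378.9 − 8.81) / (116.0 − 55.68) = 370.1/60.32 = 6.136

6.1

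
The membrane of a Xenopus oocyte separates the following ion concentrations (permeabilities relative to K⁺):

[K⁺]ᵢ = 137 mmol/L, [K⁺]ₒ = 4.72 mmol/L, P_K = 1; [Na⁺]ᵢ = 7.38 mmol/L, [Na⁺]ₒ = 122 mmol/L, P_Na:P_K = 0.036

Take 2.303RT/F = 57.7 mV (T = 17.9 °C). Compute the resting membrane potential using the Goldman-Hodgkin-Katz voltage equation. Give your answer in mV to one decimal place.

Vm = 57.7 · log₁₀[(Σ P·[cation]ₒ + Σ P·[anion]ᵢ) / (Σ P·[cation]ᵢ + Σ P·[anion]ₒ)]
Numerator = 1×4.72 + 0.036×122 = 9.112
Denominator = 1×137 + 0.036×7.38 = 137.3
Vm = 57.7 · log₁₀(0.066382) = 57.7 × (-1.1779) = -67.97 mV

-68.0 mV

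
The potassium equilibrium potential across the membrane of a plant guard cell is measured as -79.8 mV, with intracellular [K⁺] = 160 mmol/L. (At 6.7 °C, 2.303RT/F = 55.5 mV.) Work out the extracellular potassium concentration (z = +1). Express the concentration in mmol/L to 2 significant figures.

Nernst: E = (55.5/1) · log₁₀([out]/[in]), so log₁₀([out]/[in]) = -79.8 × 1 / 55.5 = -1.4378.
[out]/[in] = 10^(-1.4378) = 0.03649.
[out] = 0.03649 × 160 = 5.838 mmol/L.

5.8 mmol/L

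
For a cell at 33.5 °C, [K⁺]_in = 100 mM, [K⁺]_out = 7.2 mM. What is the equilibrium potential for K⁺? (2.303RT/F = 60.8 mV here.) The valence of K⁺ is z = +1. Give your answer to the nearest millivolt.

E = (60.8/z) · log₁₀([K⁺]_out/[K⁺]_in) with z = +1.
= (60.8/1) · log₁₀(7.2/100) = 60.80 · log₁₀(0.072)
= 60.80 · (-1.1427) = -69.47 mV

-69 mV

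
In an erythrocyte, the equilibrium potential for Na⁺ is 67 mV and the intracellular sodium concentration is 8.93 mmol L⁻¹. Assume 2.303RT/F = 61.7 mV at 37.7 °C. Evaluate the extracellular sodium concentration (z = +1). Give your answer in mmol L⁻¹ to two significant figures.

110 mmol L⁻¹

Nernst: E = (61.7/1) · log₁₀([out]/[in]), so log₁₀([out]/[in]) = 67.0 × 1 / 61.7 = 1.0859.
[out]/[in] = 10^(1.0859) = 12.19.
[out] = 12.19 × 8.93 = 108.8 mmol L⁻¹.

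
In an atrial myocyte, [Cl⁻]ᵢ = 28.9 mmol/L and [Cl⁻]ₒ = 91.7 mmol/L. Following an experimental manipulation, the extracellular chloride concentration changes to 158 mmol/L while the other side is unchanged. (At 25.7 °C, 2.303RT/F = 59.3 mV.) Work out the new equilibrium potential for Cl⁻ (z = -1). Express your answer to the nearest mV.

After the shift: [Cl⁻]_out = 158, [Cl⁻]_in = 28.9 mmol/L.
E_new = (59.3/-1)·log₁₀(158/28.9) = -59.30 · (0.7378) = -43.75 mV

-44 mV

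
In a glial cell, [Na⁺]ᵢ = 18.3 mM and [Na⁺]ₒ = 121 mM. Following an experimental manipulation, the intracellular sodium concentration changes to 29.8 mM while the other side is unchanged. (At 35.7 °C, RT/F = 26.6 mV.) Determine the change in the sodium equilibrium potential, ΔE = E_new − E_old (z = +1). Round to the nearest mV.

E_old = (26.6/1)·ln(121/18.3) = 50.24 mV
E_new = (26.6/1)·ln(121/29.8) = 37.27 mV
ΔE = 37.27 − (50.24) = -12.97 mV

-13 mV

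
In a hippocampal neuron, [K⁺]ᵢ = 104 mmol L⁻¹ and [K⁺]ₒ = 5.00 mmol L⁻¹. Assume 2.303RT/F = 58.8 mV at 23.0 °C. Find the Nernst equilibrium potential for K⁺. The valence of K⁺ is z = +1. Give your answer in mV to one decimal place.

E = (58.8/z) · log₁₀([K⁺]_out/[K⁺]_in) with z = +1.
= (58.8/1) · log₁₀(5.00/104) = 58.80 · log₁₀(0.04808)
= 58.80 · (-1.3181) = -77.50 mV

-77.5 mV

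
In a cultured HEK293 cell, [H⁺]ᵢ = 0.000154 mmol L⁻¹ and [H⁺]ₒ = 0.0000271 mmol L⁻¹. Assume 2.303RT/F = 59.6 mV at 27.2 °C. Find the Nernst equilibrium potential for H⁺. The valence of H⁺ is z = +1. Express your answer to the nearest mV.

E = (59.6/z) · log₁₀([H⁺]_out/[H⁺]_in) with z = +1.
= (59.6/1) · log₁₀(0.0000271/0.000154) = 59.60 · log₁₀(0.176)
= 59.60 · (-0.7546) = -44.97 mV

-45 mV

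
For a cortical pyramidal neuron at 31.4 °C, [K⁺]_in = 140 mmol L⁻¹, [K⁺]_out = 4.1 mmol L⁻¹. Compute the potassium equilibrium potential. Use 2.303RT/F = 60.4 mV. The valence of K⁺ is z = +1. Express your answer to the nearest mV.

-93 mV

E = (60.4/z) · log₁₀([K⁺]_out/[K⁺]_in) with z = +1.
= (60.4/1) · log₁₀(4.1/140) = 60.40 · log₁₀(0.02929)
= 60.40 · (-1.5333) = -92.61 mV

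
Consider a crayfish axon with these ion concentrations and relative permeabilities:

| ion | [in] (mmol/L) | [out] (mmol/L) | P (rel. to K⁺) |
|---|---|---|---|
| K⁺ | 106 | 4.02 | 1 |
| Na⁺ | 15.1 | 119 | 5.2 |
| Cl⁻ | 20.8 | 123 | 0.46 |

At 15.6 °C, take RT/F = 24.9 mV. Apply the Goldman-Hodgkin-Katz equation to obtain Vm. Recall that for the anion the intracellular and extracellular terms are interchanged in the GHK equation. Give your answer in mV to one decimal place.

Vm = 24.9 · ln[(Σ P·[cation]ₒ + Σ P·[anion]ᵢ) / (Σ P·[cation]ᵢ + Σ P·[anion]ₒ)]
Numerator = 1×4.02 + 5.2×119 + 0.46×20.8 = 632.4
Denominator = 1×106 + 5.2×15.1 + 0.46×123 = 241.1
Vm = 24.9 · ln(2.6229) = 24.9 × (0.9643) = 24.01 mV

24.0 mV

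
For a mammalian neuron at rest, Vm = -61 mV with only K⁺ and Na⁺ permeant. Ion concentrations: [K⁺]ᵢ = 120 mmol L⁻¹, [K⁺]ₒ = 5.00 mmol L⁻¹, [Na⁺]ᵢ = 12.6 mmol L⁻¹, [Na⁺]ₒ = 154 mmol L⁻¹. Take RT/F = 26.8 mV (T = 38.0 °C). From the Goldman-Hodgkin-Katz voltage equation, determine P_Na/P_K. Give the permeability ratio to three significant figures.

0.0479

Let α = P_Na/P_K. GHK: Vm = 26.8·ln[(Kₒ + α·Naₒ)/(Kᵢ + α·Naᵢ)].
e^(Vm/26.8) = e^(-61.0/26.8) = 0.10268
So 0.10268·(Kᵢ + α·Naᵢ) = Kₒ + α·Naₒ → α = (0.10268·120.0 − 5.0) / (154.0 − 0.10268·12.6)
α = (12.32 − 5.0) / (154.0 − 1.294) = 7.322/152.7 = 0.04795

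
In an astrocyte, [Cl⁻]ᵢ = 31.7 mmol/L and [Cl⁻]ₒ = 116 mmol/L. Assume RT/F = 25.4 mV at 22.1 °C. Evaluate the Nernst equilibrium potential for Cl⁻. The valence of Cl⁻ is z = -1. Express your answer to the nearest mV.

E = (25.4/z) · ln([Cl⁻]_out/[Cl⁻]_in) with z = -1.
For an anion, dividing by z = -1 reverses the sign.
= (25.4/-1) · ln(116/31.7) = -25.40 · ln(3.659)
= -25.40 · (1.2973) = -32.95 mV

-33 mV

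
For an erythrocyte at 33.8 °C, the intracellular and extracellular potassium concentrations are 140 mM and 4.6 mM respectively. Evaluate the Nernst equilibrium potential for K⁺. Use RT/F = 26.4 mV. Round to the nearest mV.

-90 mV

E = (26.4/z) · ln([K⁺]_out/[K⁺]_in) with z = +1.
= (26.4/1) · ln(4.6/140) = 26.40 · ln(0.03286)
= 26.40 · (-3.4156) = -90.17 mV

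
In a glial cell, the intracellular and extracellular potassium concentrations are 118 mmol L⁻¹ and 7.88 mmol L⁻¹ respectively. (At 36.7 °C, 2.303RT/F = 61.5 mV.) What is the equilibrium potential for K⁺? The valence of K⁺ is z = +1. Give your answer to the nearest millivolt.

E = (61.5/z) · log₁₀([K⁺]_out/[K⁺]_in) with z = +1.
= (61.5/1) · log₁₀(7.88/118) = 61.50 · log₁₀(0.06678)
= 61.50 · (-1.1754) = -72.28 mV

-72 mV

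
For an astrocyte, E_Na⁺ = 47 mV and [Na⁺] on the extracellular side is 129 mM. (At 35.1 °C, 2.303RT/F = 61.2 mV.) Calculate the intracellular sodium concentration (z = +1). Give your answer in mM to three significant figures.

22.0 mM

Nernst: E = (61.2/1) · log₁₀([out]/[in]), so log₁₀([out]/[in]) = 47.0 × 1 / 61.2 = 0.7680.
[out]/[in] = 10^(0.7680) = 5.861.
[in] = 129 / 5.861 = 22.01 mM.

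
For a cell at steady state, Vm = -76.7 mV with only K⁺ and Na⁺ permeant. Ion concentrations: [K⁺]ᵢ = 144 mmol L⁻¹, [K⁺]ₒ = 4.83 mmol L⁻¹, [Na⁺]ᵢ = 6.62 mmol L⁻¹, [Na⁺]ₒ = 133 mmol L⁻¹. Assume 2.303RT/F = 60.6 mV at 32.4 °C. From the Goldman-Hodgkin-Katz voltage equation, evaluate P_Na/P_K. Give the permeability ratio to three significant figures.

0.0225

Let α = P_Na/P_K. GHK: Vm = 60.6·log₁₀[(Kₒ + α·Naₒ)/(Kᵢ + α·Naᵢ)].
10^(Vm/60.6) = 10^(-76.7/60.6) = 0.05424
So 0.05424·(Kᵢ + α·Naᵢ) = Kₒ + α·Naₒ → α = (0.05424·144.0 − 4.83) / (133.0 − 0.05424·6.62)
α = (7.811 − 4.83) / (133.0 − 0.3591) = 2.981/132.6 = 0.02247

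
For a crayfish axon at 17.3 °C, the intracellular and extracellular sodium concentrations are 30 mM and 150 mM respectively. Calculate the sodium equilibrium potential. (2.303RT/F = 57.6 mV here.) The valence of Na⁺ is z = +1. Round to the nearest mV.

E = (57.6/z) · log₁₀([Na⁺]_out/[Na⁺]_in) with z = +1.
= (57.6/1) · log₁₀(150/30) = 57.60 · log₁₀(5)
= 57.60 · (0.6990) = 40.26 mV

40 mV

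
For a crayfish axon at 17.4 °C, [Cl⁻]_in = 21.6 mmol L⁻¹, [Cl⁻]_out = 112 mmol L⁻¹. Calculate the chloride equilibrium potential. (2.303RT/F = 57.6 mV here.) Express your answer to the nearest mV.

-41 mV

E = (57.6/z) · log₁₀([Cl⁻]_out/[Cl⁻]_in) with z = -1.
For an anion, dividing by z = -1 reverses the sign.
= (57.6/-1) · log₁₀(112/21.6) = -57.60 · log₁₀(5.185)
= -57.60 · (0.7148) = -41.17 mV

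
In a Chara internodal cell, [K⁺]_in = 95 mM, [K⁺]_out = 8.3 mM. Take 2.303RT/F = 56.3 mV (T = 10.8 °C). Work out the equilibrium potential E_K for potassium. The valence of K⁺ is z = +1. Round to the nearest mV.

E = (56.3/z) · log₁₀([K⁺]_out/[K⁺]_in) with z = +1.
= (56.3/1) · log₁₀(8.3/95) = 56.30 · log₁₀(0.08737)
= 56.30 · (-1.0586) = -59.60 mV

-60 mV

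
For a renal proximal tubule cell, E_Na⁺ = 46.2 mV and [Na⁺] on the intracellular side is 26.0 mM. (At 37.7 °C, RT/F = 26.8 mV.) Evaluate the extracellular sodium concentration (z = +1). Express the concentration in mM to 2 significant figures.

150 mM

Nernst: E = (26.8/1) · ln([out]/[in]), so ln([out]/[in]) = 46.2 × 1 / 26.8 = 1.7239.
[out]/[in] = e^(1.7239) = 5.606.
[out] = 5.606 × 26.0 = 145.8 mM.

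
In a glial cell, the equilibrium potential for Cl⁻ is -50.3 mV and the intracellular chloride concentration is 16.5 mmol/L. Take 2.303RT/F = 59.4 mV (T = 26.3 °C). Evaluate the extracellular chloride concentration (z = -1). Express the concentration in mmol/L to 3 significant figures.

Nernst: E = (59.4/-1) · log₁₀([out]/[in]), so log₁₀([out]/[in]) = -50.3 × -1 / 59.4 = 0.8468.
[out]/[in] = 10^(0.8468) = 7.028.
[out] = 7.028 × 16.5 = 116 mmol/L.

116 mmol/L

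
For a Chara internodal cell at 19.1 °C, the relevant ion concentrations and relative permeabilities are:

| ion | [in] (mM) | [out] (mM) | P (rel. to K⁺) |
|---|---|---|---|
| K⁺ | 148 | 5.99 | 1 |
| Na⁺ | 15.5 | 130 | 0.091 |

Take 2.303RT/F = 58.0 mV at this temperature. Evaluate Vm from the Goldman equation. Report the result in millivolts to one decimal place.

-53.6 mV

Vm = 58.0 · log₁₀[(Σ P·[cation]ₒ + Σ P·[anion]ᵢ) / (Σ P·[cation]ᵢ + Σ P·[anion]ₒ)]
Numerator = 1×5.99 + 0.091×130 = 17.82
Denominator = 1×148 + 0.091×15.5 = 149.4
Vm = 58.0 · log₁₀(0.11927) = 58.0 × (-0.9235) = -53.56 mV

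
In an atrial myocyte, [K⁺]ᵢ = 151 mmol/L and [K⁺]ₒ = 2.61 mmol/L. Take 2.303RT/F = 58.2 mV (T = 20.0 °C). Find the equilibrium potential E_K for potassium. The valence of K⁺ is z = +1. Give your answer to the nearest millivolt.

E = (58.2/z) · log₁₀([K⁺]_out/[K⁺]_in) with z = +1.
= (58.2/1) · log₁₀(2.61/151) = 58.20 · log₁₀(0.01728)
= 58.20 · (-1.7623) = -102.57 mV

-103 mV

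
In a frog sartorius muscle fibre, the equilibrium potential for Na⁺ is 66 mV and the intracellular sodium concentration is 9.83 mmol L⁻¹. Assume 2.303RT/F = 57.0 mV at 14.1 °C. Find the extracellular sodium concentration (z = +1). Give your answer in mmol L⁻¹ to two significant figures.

140 mmol L⁻¹

Nernst: E = (57.0/1) · log₁₀([out]/[in]), so log₁₀([out]/[in]) = 66.0 × 1 / 57.0 = 1.1579.
[out]/[in] = 10^(1.1579) = 14.38.
[out] = 14.38 × 9.83 = 141.4 mmol L⁻¹.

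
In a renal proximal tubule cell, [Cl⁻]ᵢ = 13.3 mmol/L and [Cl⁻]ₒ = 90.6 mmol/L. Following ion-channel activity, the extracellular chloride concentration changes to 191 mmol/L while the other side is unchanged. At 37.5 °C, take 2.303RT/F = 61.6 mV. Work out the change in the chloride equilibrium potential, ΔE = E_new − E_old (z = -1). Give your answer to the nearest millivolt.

-20 mV

E_old = (61.6/-1)·log₁₀(90.6/13.3) = -51.33 mV
E_new = (61.6/-1)·log₁₀(191/13.3) = -71.28 mV
ΔE = -71.28 − (-51.33) = -19.95 mV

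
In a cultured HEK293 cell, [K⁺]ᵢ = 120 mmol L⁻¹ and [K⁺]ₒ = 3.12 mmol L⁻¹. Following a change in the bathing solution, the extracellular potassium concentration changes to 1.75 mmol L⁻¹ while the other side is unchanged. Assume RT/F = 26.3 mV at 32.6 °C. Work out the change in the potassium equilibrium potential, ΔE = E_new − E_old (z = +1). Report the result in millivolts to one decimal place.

E_old = (26.3/1)·ln(3.12/120) = -95.99 mV
E_new = (26.3/1)·ln(1.75/120) = -111.19 mV
ΔE = -111.19 − (-95.99) = -15.21 mV

-15.2 mV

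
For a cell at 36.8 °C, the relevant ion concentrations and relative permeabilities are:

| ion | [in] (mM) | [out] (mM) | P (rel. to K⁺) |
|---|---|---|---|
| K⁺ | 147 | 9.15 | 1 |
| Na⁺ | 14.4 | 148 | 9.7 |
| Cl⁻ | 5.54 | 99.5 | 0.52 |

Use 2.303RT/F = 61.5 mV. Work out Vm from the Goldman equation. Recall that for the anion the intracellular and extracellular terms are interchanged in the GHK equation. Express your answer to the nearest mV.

39 mV

Vm = 61.5 · log₁₀[(Σ P·[cation]ₒ + Σ P·[anion]ᵢ) / (Σ P·[cation]ᵢ + Σ P·[anion]ₒ)]
Numerator = 1×9.15 + 9.7×148 + 0.52×5.54 = 1448
Denominator = 1×147 + 9.7×14.4 + 0.52×99.5 = 338.4
Vm = 61.5 · log₁₀(4.2776) = 61.5 × (0.6312) = 38.82 mV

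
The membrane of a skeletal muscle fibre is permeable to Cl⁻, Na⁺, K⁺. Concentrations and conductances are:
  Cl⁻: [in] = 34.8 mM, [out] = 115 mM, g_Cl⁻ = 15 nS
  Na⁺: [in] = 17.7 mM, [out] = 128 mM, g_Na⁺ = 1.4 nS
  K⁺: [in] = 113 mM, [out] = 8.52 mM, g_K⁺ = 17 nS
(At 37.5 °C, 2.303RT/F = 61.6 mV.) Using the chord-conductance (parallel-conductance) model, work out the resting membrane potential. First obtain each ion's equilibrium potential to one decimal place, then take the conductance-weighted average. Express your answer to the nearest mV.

E_Cl⁻ = (61.6/-1)·log₁₀(115/34.8) = -32.0 mV
E_Na⁺ = (61.6/1)·log₁₀(128/17.7) = 52.9 mV
E_K⁺ = (61.6/1)·log₁₀(8.52/113) = -69.2 mV
Vm = (Σ gᵢEᵢ)/(Σ gᵢ) = (15·-32.0 + 1.4·52.9 + 17·-69.2) / (15 + 1.4 + 17)
= -1582.34 / 33.4 = -47.38 mV

-47 mV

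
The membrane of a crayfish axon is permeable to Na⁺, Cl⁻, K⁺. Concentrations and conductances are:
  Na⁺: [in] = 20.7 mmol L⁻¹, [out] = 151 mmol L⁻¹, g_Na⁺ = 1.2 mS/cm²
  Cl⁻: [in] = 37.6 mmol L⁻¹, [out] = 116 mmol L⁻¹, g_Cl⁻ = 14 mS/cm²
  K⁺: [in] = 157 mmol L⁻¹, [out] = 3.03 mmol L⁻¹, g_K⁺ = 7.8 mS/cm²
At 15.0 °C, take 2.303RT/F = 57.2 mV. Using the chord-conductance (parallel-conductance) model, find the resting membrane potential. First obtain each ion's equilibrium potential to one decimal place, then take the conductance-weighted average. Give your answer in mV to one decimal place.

E_Na⁺ = (57.2/1)·log₁₀(151/20.7) = 49.4 mV
E_Cl⁻ = (57.2/-1)·log₁₀(116/37.6) = -28.0 mV
E_K⁺ = (57.2/1)·log₁₀(3.03/157) = -98.1 mV
Vm = (Σ gᵢEᵢ)/(Σ gᵢ) = (1.2·49.4 + 14·-28.0 + 7.8·-98.1) / (1.2 + 14 + 7.8)
= -1097.90 / 23 = -47.73 mV

-47.7 mV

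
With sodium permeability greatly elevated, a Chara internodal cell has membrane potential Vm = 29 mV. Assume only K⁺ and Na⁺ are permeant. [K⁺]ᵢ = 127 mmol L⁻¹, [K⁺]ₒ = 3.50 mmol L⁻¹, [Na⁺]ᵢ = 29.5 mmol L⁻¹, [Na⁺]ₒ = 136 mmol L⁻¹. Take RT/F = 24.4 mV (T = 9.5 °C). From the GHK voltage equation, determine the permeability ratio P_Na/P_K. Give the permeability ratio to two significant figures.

Let α = P_Na/P_K. GHK: Vm = 24.4·ln[(Kₒ + α·Naₒ)/(Kᵢ + α·Naᵢ)].
e^(Vm/24.4) = e^(29.0/24.4) = 3.2822
So 3.2822·(Kᵢ + α·Naᵢ) = Kₒ + α·Naₒ → α = (3.2822·127.0 − 3.5) / (136.0 − 3.2822·29.5)
α = (416.8 − 3.5) / (136.0 − 96.83) = 413.3/39.17 = 10.55

11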